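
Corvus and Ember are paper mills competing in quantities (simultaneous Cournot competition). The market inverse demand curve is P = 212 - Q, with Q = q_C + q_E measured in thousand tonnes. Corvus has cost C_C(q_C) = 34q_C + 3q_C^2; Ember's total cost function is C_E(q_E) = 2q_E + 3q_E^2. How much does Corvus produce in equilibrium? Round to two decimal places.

19.27

Corvus's profit: π_C = (212 - Q)q_C - (34q_C + 3q_C²). Setting ∂π_C/∂q_C = 0: 178 - 8q_C - (q_E) = 0.
Ember's first-order condition: 210 - 8q_E - (q_C) = 0.
Rearranging gives the reaction functions q_C = (178 - q_E)/8 and q_E = (210 - q_C)/8.
Solving the pair: q_C = 1214/63, q_E = 1502/63.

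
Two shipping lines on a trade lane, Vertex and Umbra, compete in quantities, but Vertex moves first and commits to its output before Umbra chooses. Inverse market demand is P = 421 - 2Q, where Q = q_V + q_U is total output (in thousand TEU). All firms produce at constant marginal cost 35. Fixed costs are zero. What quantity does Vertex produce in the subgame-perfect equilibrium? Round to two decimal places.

The follower Umbra best-responds to any q_V: π_U = (421 - 2Q)q_U - 35q_U.
∂π_U/∂q_U = 386 - 2q_V - 4q_U = 0 gives the reaction function q_U = (386 - 2q_V)/4.
The leader anticipates this reaction. Substituting into P = 421 - 2Q gives P = 228 - q_V, so π_V = (228 - q_V)q_V - 35q_V.
Leader FOC: 193 - 2q_V = 0, so q_V = 193/2.
Then q_U = (386 - 2·(193/2))/4 = 193/4.

96.50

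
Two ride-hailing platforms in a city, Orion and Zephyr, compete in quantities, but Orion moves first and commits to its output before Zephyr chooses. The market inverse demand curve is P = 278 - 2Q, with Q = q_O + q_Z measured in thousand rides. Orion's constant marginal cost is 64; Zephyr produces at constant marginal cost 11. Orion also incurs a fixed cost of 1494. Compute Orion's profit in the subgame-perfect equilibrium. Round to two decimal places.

126.06

The follower Zephyr best-responds to any q_O: π_Z = (278 - 2Q)q_Z - 11q_Z.
Follower FOC: 267 - 2q_O - 4q_Z = 0, so q_Z(q_O) = (267 - 2q_O)/4.
The leader anticipates this reaction. Substituting into P = 278 - 2Q gives P = 289/2 - q_O, so π_O = (289/2 - q_O)q_O - 64q_O.
The leader's first-order condition 161/2 - 2q_O = 0 yields q_O = 161/4.
Then q_Z = (267 - 2·(161/4))/4 = 373/8.
Price P = 278 - 2·(695/8) = 417/4.
Orion's profit: (417/4 - 64)·(161/4) - 1494 = 126.0625.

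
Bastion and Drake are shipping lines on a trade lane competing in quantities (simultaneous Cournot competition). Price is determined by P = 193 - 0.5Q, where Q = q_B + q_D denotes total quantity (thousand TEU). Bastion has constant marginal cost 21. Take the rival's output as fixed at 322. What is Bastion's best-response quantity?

With the rival's output fixed at 322, Bastion's profit is π_B = (193 - (1/2)·322 - (1/2)q_B)q_B - (21q_B) = (32 - (1/2)q_B)q_B - (21q_B).
∂π_B/∂q_B = 11 - q_B = 0, so q_B = 11.

11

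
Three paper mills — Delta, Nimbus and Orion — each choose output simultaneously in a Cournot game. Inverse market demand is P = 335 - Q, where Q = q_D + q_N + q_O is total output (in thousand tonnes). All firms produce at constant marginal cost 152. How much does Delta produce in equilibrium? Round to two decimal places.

Each firm earns π_i = (335 - Q)q_i - 152q_i.
Setting ∂π_i/∂q_i = 0 with rivals' quantities fixed: 183 - 2q_i - Σ_{j≠i} q_j = 0.
By symmetry each firm produces the same amount; substituting Σ_{j≠i} q_j = 2q_i yields q_i = 183/4.

45.75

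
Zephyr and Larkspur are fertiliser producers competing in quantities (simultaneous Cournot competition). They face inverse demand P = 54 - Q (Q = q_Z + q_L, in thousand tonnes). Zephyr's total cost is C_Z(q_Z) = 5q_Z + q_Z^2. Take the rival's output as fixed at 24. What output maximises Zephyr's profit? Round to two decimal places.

With the rival's output fixed at 24, Zephyr's profit is π_Z = (54 - 24 - q_Z)q_Z - (5q_Z + q_Z²) = (30 - q_Z)q_Z - (5q_Z + q_Z²).
∂π_Z/∂q_Z = 25 - 4q_Z = 0, so q_Z = 25/4.

6.25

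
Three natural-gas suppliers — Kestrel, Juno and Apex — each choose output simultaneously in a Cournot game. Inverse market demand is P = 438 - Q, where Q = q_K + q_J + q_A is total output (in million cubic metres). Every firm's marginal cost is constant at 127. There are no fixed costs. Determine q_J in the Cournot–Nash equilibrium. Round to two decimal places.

77.75

A representative firm's profit is π_i = q_i(438 - Q) - 127q_i.
First-order condition (treating rivals' output as given): 311 - 2q_i - Σ_{j≠i} q_j = 0.
With identical firms every q_j equals q_i, so Σ_{j≠i} q_j = 2q_i and 311 = 4q_i, giving q_i = 311/4.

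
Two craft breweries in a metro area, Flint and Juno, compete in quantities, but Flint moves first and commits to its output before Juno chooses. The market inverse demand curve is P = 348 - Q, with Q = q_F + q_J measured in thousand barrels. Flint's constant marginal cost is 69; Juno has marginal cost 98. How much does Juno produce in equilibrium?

48

The follower Juno best-responds to any q_F: π_J = (348 - Q)q_J - 98q_J.
Follower FOC: 250 - q_F - 2q_J = 0, so q_J(q_F) = (250 - q_F)/2.
The leader anticipates this reaction. Substituting into P = 348 - Q gives P = 223 - (1/2)q_F, so π_F = (223 - (1/2)q_F)q_F - 69q_F.
The leader's first-order condition 154 - q_F = 0 yields q_F = 154.
Then q_J = (250 - 154)/2 = 48.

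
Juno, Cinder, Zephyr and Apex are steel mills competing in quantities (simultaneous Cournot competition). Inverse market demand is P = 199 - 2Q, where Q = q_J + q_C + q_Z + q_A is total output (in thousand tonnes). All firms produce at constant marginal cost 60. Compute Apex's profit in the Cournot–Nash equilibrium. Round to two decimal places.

386.42

Each firm earns π_i = (199 - 2Q)q_i - 60q_i.
First-order condition (treating rivals' output as given): 139 - 4q_i - 2·Σ_{j≠i} q_j = 0.
With identical firms every q_j equals q_i, so Σ_{j≠i} q_j = 3q_i and 139 = 10q_i, giving q_i = 139/10.
Price P = 199 - 2·(278/5) = 439/5.
Apex's profit: (439/5 - 60)·(139/10) = 386.4200.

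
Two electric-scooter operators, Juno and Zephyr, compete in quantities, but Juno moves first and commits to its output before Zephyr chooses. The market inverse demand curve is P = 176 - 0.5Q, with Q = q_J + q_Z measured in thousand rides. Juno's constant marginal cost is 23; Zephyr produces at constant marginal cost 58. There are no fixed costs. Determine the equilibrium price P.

70

Solve by backward induction. Given q_J, the follower Zephyr maximises π_Z = (176 - (1/2)q_J - (1/2)q_Z)q_Z - 58q_Z.
Setting the follower's marginal profit to zero, 118 - (1/2)q_J - q_Z = 0, i.e. q_Z = (118 - (1/2)q_J).
The leader anticipates this reaction. Substituting into P = 176 - 0.5Q gives P = 117 - (1/4)q_J, so π_J = (117 - (1/4)q_J)q_J - 23q_J.
The leader's first-order condition 94 - (1/2)q_J = 0 yields q_J = 188.
Then q_Z = (118 - (1/2)·188) = 24.
Total output Q = 212, so price P = 176 - (1/2)·212 = 70.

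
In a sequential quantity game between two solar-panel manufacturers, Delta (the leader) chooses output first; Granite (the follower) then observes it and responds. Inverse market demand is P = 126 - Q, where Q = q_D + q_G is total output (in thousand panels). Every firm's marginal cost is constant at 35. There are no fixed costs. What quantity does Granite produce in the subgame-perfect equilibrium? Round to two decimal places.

The follower Granite best-responds to any q_D: π_G = (126 - Q)q_G - 35q_G.
∂π_G/∂q_G = 91 - q_D - 2q_G = 0 gives the reaction function q_G = (91 - q_D)/2.
Delta substitutes q_G(q_D) into its own profit: π_D = q_D(126 - q_D - (91 - q_D)/2) - 35q_D = (161/2 - (1/2)q_D)q_D - 35q_D.
The leader's first-order condition 91/2 - q_D = 0 yields q_D = 91/2.
Then q_G = (91 - 91/2)/2 = 91/4.

22.75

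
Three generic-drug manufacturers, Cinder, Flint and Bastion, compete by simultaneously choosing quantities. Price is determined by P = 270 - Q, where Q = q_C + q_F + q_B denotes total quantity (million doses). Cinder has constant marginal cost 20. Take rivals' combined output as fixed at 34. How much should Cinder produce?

108

With rivals' combined output fixed at 34, Cinder's profit is π_C = (270 - 34 - q_C)q_C - (20q_C) = (236 - q_C)q_C - (20q_C).
∂π_C/∂q_C = 216 - 2q_C = 0, so q_C = 108.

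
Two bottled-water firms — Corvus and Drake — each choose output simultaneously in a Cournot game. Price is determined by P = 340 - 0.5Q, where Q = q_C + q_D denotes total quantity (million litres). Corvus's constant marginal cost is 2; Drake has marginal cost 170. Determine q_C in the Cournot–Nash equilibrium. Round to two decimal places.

Corvus's profit: π_C = (340 - 0.5Q)q_C - (2q_C). Setting ∂π_C/∂q_C = 0: 338 - q_C - (1/2)(q_D) = 0.
Drake's profit: π_D = (340 - 0.5Q)q_D - (170q_D). Setting ∂π_D/∂q_D = 0: 170 - q_D - (1/2)(q_C) = 0.
Rearranging gives the reaction functions q_C = (338 - (1/2)q_D) and q_D = (170 - (1/2)q_C).
Substituting one into the other gives q_C = 1012/3 and q_D = 4/3.

337.33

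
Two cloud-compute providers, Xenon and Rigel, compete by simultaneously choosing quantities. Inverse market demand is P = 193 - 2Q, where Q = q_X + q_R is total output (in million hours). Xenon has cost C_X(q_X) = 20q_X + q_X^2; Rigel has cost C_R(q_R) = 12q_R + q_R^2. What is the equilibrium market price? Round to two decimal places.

104.50

Xenon's profit: π_X = (193 - 2Q)q_X - (20q_X + q_X²). Setting ∂π_X/∂q_X = 0: 173 - 6q_X - 2(q_R) = 0.
Rigel's profit: π_R = (193 - 2Q)q_R - (12q_R + q_R²). Setting ∂π_R/∂q_R = 0: 181 - 6q_R - 2(q_X) = 0.
Best responses: q_X = (173 - 2q_R)/6, q_R = (181 - 2q_X)/6.
Substituting one into the other gives q_X = 169/8 and q_R = 185/8.
Total output Q = 177/4, so price P = 193 - 2·(177/4) = 209/2.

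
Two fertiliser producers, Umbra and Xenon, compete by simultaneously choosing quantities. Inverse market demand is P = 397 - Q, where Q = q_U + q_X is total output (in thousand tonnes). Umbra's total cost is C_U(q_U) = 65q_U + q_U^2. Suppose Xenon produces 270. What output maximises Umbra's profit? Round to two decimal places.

With the rival's output fixed at 270, Umbra's profit is π_U = (397 - 270 - q_U)q_U - (65q_U + q_U²) = (127 - q_U)q_U - (65q_U + q_U²).
∂π_U/∂q_U = 62 - 4q_U = 0, so q_U = 31/2.

15.50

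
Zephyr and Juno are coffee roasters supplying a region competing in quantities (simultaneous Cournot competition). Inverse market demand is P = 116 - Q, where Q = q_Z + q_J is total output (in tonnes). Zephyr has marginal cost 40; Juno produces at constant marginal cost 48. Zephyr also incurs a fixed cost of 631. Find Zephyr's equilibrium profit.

Zephyr's profit: π_Z = (116 - Q)q_Z - (40q_Z). Setting ∂π_Z/∂q_Z = 0: 76 - 2q_Z - (q_J) = 0.
Juno's profit: π_J = (116 - Q)q_J - (48q_J). Setting ∂π_J/∂q_J = 0: 68 - 2q_J - (q_Z) = 0.
Best responses: q_Z = (76 - q_J)/2, q_J = (68 - q_Z)/2.
Substituting one into the other gives q_Z = 28 and q_J = 20.
Price P = 116 - 48 = 68.
Zephyr's profit: (68 - 40)·28 - 631 = 153.

153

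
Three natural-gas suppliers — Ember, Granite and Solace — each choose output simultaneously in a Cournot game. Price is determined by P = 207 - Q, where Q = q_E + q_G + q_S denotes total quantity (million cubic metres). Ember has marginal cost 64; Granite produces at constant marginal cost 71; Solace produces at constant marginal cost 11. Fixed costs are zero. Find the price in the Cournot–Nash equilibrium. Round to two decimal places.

Ember's profit: π_E = (207 - Q)q_E - (64q_E). Setting ∂π_E/∂q_E = 0: 143 - 2q_E - (q_G + q_S) = 0.
Granite's first-order condition: 136 - 2q_G - (q_E + q_S) = 0.
Solace's profit: π_S = (207 - Q)q_S - (11q_S). Setting ∂π_S/∂q_S = 0: 196 - 2q_S - (q_E + q_G) = 0.
Summing all 3 equations gives 475 − 4Q = 0, hence Q = 475/4.
Back-substituting: q_E = (143 − 475/4) = 97/4, q_G = (136 − 475/4) = 69/4, q_S = (196 − 475/4) = 309/4.
Total output Q = 475/4, so price P = 207 - 475/4 = 353/4.

88.25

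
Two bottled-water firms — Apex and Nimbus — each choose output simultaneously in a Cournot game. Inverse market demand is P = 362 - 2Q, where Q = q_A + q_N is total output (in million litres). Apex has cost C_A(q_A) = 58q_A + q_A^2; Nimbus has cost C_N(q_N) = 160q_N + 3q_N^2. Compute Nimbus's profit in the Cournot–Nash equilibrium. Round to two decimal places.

Apex's profit: π_A = (362 - 2Q)q_A - (58q_A + q_A²). Setting ∂π_A/∂q_A = 0: 304 - 6q_A - 2(q_N) = 0.
Nimbus's profit: π_N = (362 - 2Q)q_N - (160q_N + 3q_N²). Setting ∂π_N/∂q_N = 0: 202 - 10q_N - 2(q_A) = 0.
Rearranging gives the reaction functions q_A = (304 - 2q_N)/6 and q_N = (202 - 2q_A)/10.
Solving the pair: q_A = 659/14, q_N = 151/14.
Price P = 362 - 2·(405/7) = 1724/7.
Nimbus's profit: (1724/7)·(151/14) - 160·(151/14) - 3(151/14)² = 581.6582.

581.66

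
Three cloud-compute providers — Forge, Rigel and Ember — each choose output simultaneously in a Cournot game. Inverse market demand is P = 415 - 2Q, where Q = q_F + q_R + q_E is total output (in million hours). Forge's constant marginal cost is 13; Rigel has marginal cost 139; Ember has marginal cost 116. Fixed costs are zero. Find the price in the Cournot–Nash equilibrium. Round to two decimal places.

170.75

Forge's profit: π_F = (415 - 2Q)q_F - (13q_F). Setting ∂π_F/∂q_F = 0: 402 - 4q_F - 2(q_R + q_E) = 0.
Rigel's first-order condition: 276 - 4q_R - 2(q_F + q_E) = 0.
Ember's profit: π_E = (415 - 2Q)q_E - (116q_E). Setting ∂π_E/∂q_E = 0: 299 - 4q_E - 2(q_F + q_R) = 0.
Summing all 3 equations gives 977 − 8Q = 0, hence Q = 977/8.
Back-substituting: q_F = (402 − 977/4)/2 = 631/8, q_R = (276 − 977/4)/2 = 127/8, q_E = (299 − 977/4)/2 = 219/8.
Total output Q = 977/8, so price P = 415 - 2·(977/8) = 683/4.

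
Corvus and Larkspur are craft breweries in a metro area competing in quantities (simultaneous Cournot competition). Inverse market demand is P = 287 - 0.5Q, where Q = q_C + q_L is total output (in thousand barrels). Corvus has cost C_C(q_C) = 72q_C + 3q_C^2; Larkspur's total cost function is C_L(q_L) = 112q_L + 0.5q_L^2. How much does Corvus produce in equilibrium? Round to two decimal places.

24.91

Corvus's profit: π_C = (287 - 0.5Q)q_C - (72q_C + 3q_C²). Setting ∂π_C/∂q_C = 0: 215 - 7q_C - (1/2)(q_L) = 0.
Larkspur's first-order condition: 175 - 2q_L - (1/2)(q_C) = 0.
Rearranging gives the reaction functions q_C = (215 - (1/2)q_L)/7 and q_L = (175 - (1/2)q_C)/2.
Substituting one into the other gives q_C = 274/11 and q_L = 894/11.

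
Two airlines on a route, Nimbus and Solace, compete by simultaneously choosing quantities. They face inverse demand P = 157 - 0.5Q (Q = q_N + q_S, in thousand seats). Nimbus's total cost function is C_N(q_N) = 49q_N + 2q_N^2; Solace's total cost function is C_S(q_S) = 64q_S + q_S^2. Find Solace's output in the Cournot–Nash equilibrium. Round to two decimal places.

Nimbus's profit: π_N = (157 - 0.5Q)q_N - (49q_N + 2q_N²). Setting ∂π_N/∂q_N = 0: 108 - 5q_N - (1/2)(q_S) = 0.
Solace's first-order condition: 93 - 3q_S - (1/2)(q_N) = 0.
Rearranging gives the reaction functions q_N = (108 - (1/2)q_S)/5 and q_S = (93 - (1/2)q_N)/3.
Substituting one into the other gives q_N = 1110/59 and q_S = 1644/59.

27.86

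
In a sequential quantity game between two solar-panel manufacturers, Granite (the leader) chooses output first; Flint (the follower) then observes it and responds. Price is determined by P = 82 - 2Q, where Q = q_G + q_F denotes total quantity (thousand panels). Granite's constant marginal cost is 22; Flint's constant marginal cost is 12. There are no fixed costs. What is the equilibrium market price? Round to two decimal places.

Solve by backward induction. Given q_G, the follower Flint maximises π_F = (82 - 2q_G - 2q_F)q_F - 12q_F.
Setting the follower's marginal profit to zero, 70 - 2q_G - 4q_F = 0, i.e. q_F = (70 - 2q_G)/4.
Granite substitutes q_F(q_G) into its own profit: π_G = q_G(82 - 2q_G - (70 - 2q_G)/2) - 22q_G = (47 - q_G)q_G - 22q_G.
Maximising: ∂π_G/∂q_G = 25 - 2q_G = 0, giving q_G = 25/2.
Then q_F = (70 - 2·(25/2))/4 = 45/4.
Total output Q = 95/4, so price P = 82 - 2·(95/4) = 69/2.

34.50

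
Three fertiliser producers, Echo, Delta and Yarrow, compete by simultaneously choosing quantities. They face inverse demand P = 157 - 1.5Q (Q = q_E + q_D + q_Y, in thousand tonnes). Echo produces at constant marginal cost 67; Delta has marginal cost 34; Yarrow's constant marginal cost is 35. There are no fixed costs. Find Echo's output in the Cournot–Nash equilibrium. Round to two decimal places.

Echo's profit: π_E = (157 - 1.5Q)q_E - (67q_E). Setting ∂π_E/∂q_E = 0: 90 - 3q_E - (3/2)(q_D + q_Y) = 0.
Delta's profit: π_D = (157 - 1.5Q)q_D - (34q_D). Setting ∂π_D/∂q_D = 0: 123 - 3q_D - (3/2)(q_E + q_Y) = 0.
Yarrow's first-order condition: 122 - 3q_Y - (3/2)(q_E + q_D) = 0.
Summing all 3 equations gives 335 − 6Q = 0, hence Q = 335/6.
Back-substituting: q_E = (90 − 335/4)/(3/2) = 25/6, q_D = (123 − 335/4)/(3/2) = 157/6, q_Y = (122 − 335/4)/(3/2) = 51/2.

4.17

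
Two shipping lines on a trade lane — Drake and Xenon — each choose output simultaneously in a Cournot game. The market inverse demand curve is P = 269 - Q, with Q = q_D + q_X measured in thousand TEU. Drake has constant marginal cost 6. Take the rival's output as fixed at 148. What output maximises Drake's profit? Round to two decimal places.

57.50

With the rival's output fixed at 148, Drake's profit is π_D = (269 - 148 - q_D)q_D - (6q_D) = (121 - q_D)q_D - (6q_D).
∂π_D/∂q_D = 115 - 2q_D = 0, so q_D = 115/2.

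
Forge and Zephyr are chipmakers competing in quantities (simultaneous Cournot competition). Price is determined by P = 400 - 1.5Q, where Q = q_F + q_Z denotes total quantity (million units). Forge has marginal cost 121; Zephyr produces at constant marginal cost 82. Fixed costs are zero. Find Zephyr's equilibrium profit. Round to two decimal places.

9440.67

Forge's profit: π_F = (400 - 1.5Q)q_F - (121q_F). Setting ∂π_F/∂q_F = 0: 279 - 3q_F - (3/2)(q_Z) = 0.
Zephyr's profit: π_Z = (400 - 1.5Q)q_Z - (82q_Z). Setting ∂π_Z/∂q_Z = 0: 318 - 3q_Z - (3/2)(q_F) = 0.
Best responses: q_F = (279 - (3/2)q_Z)/3, q_Z = (318 - (3/2)q_F)/3.
Substituting one into the other gives q_F = 160/3 and q_Z = 238/3.
Price P = 400 - (3/2)·(398/3) = 201.
Zephyr's profit: (201 - 82)·(238/3) = 9440.6667.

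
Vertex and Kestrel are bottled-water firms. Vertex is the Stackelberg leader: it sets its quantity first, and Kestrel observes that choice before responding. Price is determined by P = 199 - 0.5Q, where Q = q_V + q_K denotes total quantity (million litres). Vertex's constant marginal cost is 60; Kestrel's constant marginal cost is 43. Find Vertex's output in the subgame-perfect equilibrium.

122

The follower Kestrel best-responds to any q_V: π_K = (199 - 0.5Q)q_K - 43q_K.
∂π_K/∂q_K = 156 - (1/2)q_V - q_K = 0 gives the reaction function q_K = (156 - (1/2)q_V).
Vertex substitutes q_K(q_V) into its own profit: π_V = q_V(199 - (1/2)q_V - (156 - (1/2)q_V)/2) - 60q_V = (121 - (1/4)q_V)q_V - 60q_V.
The leader's first-order condition 61 - (1/2)q_V = 0 yields q_V = 122.
Then q_K = (156 - (1/2)·122) = 95.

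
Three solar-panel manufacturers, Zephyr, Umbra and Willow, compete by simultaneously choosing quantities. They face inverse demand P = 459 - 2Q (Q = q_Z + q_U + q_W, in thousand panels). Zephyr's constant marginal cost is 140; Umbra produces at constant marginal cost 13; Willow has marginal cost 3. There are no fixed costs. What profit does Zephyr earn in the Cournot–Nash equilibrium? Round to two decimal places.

Zephyr's profit: π_Z = (459 - 2Q)q_Z - (140q_Z). Setting ∂π_Z/∂q_Z = 0: 319 - 4q_Z - 2(q_U + q_W) = 0.
Umbra's profit: π_U = (459 - 2Q)q_U - (13q_U). Setting ∂π_U/∂q_U = 0: 446 - 4q_U - 2(q_Z + q_W) = 0.
Willow's profit: π_W = (459 - 2Q)q_W - (3q_W). Setting ∂π_W/∂q_W = 0: 456 - 4q_W - 2(q_Z + q_U) = 0.
Adding the 3 conditions: 1221 − 4Q − 4Q = 0, i.e. Q = 1221/8.
Back-substituting: q_Z = (319 − 1221/4)/2 = 55/8, q_U = (446 − 1221/4)/2 = 563/8, q_W = (456 − 1221/4)/2 = 603/8.
Price P = 459 - 2·(1221/8) = 615/4.
Zephyr's profit: (615/4 - 140)·(55/8) = 94.5313.

94.53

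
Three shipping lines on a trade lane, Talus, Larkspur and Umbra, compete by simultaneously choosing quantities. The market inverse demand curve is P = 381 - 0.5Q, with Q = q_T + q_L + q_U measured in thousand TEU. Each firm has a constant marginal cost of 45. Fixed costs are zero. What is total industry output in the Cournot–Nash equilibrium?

504

Each firm earns π_i = (381 - 0.5Q)q_i - 45q_i.
Setting ∂π_i/∂q_i = 0 with rivals' quantities fixed: 336 - q_i - (1/2)·Σ_{j≠i} q_j = 0.
By symmetry each firm produces the same amount; substituting Σ_{j≠i} q_j = 2q_i yields q_i = 336/2 = 168.
Total output Q = 168 + 168 + 168 = 504.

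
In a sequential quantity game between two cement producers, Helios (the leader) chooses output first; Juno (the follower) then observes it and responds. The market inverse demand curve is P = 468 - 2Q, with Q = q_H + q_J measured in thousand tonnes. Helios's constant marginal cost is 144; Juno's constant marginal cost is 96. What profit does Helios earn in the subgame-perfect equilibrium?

4761

Solve by backward induction. Given q_H, the follower Juno maximises π_J = (468 - 2q_H - 2q_J)q_J - 96q_J.
Setting the follower's marginal profit to zero, 372 - 2q_H - 4q_J = 0, i.e. q_J = (372 - 2q_H)/4.
The leader anticipates this reaction. Substituting into P = 468 - 2Q gives P = 282 - q_H, so π_H = (282 - q_H)q_H - 144q_H.
Leader FOC: 138 - 2q_H = 0, so q_H = 69.
Then q_J = (372 - 2·69)/4 = 117/2.
Price P = 468 - 2·(255/2) = 213.
Helios's profit: (213 - 144)·69 = 4761.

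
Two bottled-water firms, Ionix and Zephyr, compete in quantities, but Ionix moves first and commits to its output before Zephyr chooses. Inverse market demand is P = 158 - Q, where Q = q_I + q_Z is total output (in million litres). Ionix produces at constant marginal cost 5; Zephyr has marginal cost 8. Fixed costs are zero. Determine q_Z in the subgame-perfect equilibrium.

The follower Zephyr best-responds to any q_I: π_Z = (158 - Q)q_Z - 8q_Z.
Setting the follower's marginal profit to zero, 150 - q_I - 2q_Z = 0, i.e. q_Z = (150 - q_I)/2.
Ionix substitutes q_Z(q_I) into its own profit: π_I = q_I(158 - q_I - (150 - q_I)/2) - 5q_I = (83 - (1/2)q_I)q_I - 5q_I.
Leader FOC: 78 - q_I = 0, so q_I = 78.
Then q_Z = (150 - 78)/2 = 36.

36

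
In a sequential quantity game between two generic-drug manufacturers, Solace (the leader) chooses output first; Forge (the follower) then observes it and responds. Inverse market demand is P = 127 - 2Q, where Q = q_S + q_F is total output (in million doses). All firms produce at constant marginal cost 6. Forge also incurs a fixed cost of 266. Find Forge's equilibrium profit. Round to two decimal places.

191.53

Solve by backward induction. Given q_S, the follower Forge maximises π_F = (127 - 2q_S - 2q_F)q_F - 6q_F.
∂π_F/∂q_F = 121 - 2q_S - 4q_F = 0 gives the reaction function q_F = (121 - 2q_S)/4.
Solace substitutes q_F(q_S) into its own profit: π_S = q_S(127 - 2q_S - (121 - 2q_S)/2) - 6q_S = (133/2 - q_S)q_S - 6q_S.
Maximising: ∂π_S/∂q_S = 121/2 - 2q_S = 0, giving q_S = 121/4.
Then q_F = (121 - 2·(121/4))/4 = 121/8.
Price P = 127 - 2·(363/8) = 145/4.
Forge's profit: (145/4 - 6)·(121/8) - 266 = 191.5313.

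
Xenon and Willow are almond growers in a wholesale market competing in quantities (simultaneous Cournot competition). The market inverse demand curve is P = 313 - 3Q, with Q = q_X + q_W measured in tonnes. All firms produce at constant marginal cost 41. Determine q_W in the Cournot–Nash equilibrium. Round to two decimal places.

A representative firm's profit is π_i = q_i(313 - 3Q) - 41q_i.
First-order condition (treating rivals' output as given): 272 - 6q_i - 3q_j = 0.
By symmetry each firm produces the same amount; substituting q_j = q_i yields q_i = 272/9.

30.22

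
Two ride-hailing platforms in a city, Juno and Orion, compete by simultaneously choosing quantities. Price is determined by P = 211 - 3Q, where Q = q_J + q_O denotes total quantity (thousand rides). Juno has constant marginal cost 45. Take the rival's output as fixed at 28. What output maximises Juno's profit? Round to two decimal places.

13.67

With the rival's output fixed at 28, Juno's profit is π_J = (211 - 3·28 - 3q_J)q_J - (45q_J) = (127 - 3q_J)q_J - (45q_J).
∂π_J/∂q_J = 82 - 6q_J = 0, so q_J = 41/3.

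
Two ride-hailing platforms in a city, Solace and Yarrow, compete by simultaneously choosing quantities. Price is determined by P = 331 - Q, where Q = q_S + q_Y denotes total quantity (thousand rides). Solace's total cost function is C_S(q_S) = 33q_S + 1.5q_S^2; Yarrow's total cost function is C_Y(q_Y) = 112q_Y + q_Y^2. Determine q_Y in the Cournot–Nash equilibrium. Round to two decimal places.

Solace's profit: π_S = (331 - Q)q_S - (33q_S + (3/2)q_S²). Setting ∂π_S/∂q_S = 0: 298 - 5q_S - (q_Y) = 0.
Yarrow's profit: π_Y = (331 - Q)q_Y - (112q_Y + q_Y²). Setting ∂π_Y/∂q_Y = 0: 219 - 4q_Y - (q_S) = 0.
Best responses: q_S = (298 - q_Y)/5, q_Y = (219 - q_S)/4.
Substituting one into the other gives q_S = 973/19 and q_Y = 797/19.

41.95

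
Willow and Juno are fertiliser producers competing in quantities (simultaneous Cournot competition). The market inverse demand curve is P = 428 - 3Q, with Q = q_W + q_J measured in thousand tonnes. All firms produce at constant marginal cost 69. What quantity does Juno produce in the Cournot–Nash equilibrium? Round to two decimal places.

A representative firm's profit is π_i = q_i(428 - 3Q) - 69q_i.
First-order condition (treating rivals' output as given): 359 - 6q_i - 3q_j = 0.
By symmetry each firm produces the same amount; substituting q_j = q_i yields q_i = 359/9.

39.89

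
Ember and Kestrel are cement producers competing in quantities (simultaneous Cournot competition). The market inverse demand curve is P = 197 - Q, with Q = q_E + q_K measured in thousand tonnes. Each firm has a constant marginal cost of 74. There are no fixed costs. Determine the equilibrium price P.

115

A representative firm's profit is π_i = q_i(197 - Q) - 74q_i.
First-order condition (treating rivals' output as given): 123 - 2q_i - q_j = 0.
With identical firms every q_j equals q_i, so q_j = q_i and 123 = 3q_i, giving q_i = 41.
Total output Q = 82, so price P = 197 - 82 = 115.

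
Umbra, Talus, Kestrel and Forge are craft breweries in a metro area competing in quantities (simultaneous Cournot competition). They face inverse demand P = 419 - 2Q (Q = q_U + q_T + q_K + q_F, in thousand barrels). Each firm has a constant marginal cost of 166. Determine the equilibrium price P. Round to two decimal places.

Each firm earns π_i = (419 - 2Q)q_i - 166q_i.
Setting ∂π_i/∂q_i = 0 with rivals' quantities fixed: 253 - 4q_i - 2·Σ_{j≠i} q_j = 0.
By symmetry each firm produces the same amount; substituting Σ_{j≠i} q_j = 3q_i yields q_i = 253/10.
Total output Q = 506/5, so price P = 419 - 2·(506/5) = 1083/5.

216.60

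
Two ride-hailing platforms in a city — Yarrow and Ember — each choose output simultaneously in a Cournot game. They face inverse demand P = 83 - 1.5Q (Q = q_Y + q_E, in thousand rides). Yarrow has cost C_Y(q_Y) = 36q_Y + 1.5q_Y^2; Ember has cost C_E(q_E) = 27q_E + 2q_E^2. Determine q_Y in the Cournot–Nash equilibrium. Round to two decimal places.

Yarrow's profit: π_Y = (83 - 1.5Q)q_Y - (36q_Y + (3/2)q_Y²). Setting ∂π_Y/∂q_Y = 0: 47 - 6q_Y - (3/2)(q_E) = 0.
Ember's profit: π_E = (83 - 1.5Q)q_E - (27q_E + 2q_E²). Setting ∂π_E/∂q_E = 0: 56 - 7q_E - (3/2)(q_Y) = 0.
Rearranging gives the reaction functions q_Y = (47 - (3/2)q_E)/6 and q_E = (56 - (3/2)q_Y)/7.
Solving the pair: q_Y = 980/159, q_E = 354/53.

6.16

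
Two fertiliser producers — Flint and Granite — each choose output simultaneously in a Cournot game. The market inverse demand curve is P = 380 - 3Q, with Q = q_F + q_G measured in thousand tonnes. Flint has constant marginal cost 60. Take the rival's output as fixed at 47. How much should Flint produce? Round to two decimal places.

29.83

With the rival's output fixed at 47, Flint's profit is π_F = (380 - 3·47 - 3q_F)q_F - (60q_F) = (239 - 3q_F)q_F - (60q_F).
∂π_F/∂q_F = 179 - 6q_F = 0, so q_F = 179/6.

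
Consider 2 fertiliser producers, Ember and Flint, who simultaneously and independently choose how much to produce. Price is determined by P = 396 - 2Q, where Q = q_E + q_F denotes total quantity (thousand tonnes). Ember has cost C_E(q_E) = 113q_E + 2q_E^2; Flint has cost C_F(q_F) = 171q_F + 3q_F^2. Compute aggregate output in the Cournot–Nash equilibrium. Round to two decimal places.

Ember's profit: π_E = (396 - 2Q)q_E - (113q_E + 2q_E²). Setting ∂π_E/∂q_E = 0: 283 - 8q_E - 2(q_F) = 0.
Flint's profit: π_F = (396 - 2Q)q_F - (171q_F + 3q_F²). Setting ∂π_F/∂q_F = 0: 225 - 10q_F - 2(q_E) = 0.
So q_E = (283 - 2q_F)/8 and q_F = (225 - 2q_E)/10.
Solving the pair: q_E = 595/19, q_F = 617/38.
Total output Q = 595/19 + 617/38 = 1807/38.

47.55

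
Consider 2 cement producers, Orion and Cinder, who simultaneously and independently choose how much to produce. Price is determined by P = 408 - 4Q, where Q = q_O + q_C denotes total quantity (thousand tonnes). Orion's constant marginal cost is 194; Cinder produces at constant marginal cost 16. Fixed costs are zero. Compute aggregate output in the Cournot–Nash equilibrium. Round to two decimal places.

50.50

Orion's profit: π_O = (408 - 4Q)q_O - (194q_O). Setting ∂π_O/∂q_O = 0: 214 - 8q_O - 4(q_C) = 0.
Cinder's first-order condition: 392 - 8q_C - 4(q_O) = 0.
Best responses: q_O = (214 - 4q_C)/8, q_C = (392 - 4q_O)/8.
Solving the pair: q_O = 3, q_C = 95/2.
Total output Q = 3 + 95/2 = 101/2.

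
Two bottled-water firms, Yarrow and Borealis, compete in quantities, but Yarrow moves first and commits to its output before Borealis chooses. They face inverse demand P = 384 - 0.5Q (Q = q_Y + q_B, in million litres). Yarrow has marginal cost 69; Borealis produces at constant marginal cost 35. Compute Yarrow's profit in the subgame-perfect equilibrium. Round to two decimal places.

The follower Borealis best-responds to any q_Y: π_B = (384 - 0.5Q)q_B - 35q_B.
∂π_B/∂q_B = 349 - (1/2)q_Y - q_B = 0 gives the reaction function q_B = (349 - (1/2)q_Y).
The leader anticipates this reaction. Substituting into P = 384 - 0.5Q gives P = 419/2 - (1/4)q_Y, so π_Y = (419/2 - (1/4)q_Y)q_Y - 69q_Y.
The leader's first-order condition 281/2 - (1/2)q_Y = 0 yields q_Y = 281.
Then q_B = (349 - (1/2)·281) = 417/2.
Price P = 384 - (1/2)·(979/2) = 557/4.
Yarrow's profit: (557/4 - 69)·281 = 19740.2500.

19740.25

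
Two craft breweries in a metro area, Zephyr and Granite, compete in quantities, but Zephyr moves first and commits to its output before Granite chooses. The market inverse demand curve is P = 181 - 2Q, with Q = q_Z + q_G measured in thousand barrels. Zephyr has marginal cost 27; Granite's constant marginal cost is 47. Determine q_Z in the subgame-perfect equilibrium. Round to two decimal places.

43.50

The follower Granite best-responds to any q_Z: π_G = (181 - 2Q)q_G - 47q_G.
∂π_G/∂q_G = 134 - 2q_Z - 4q_G = 0 gives the reaction function q_G = (134 - 2q_Z)/4.
The leader anticipates this reaction. Substituting into P = 181 - 2Q gives P = 114 - q_Z, so π_Z = (114 - q_Z)q_Z - 27q_Z.
Leader FOC: 87 - 2q_Z = 0, so q_Z = 87/2.
Then q_G = (134 - 2·(87/2))/4 = 47/4.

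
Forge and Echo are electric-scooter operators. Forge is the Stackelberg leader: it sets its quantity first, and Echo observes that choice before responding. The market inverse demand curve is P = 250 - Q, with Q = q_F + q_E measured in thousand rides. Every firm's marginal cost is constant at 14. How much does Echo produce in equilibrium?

The follower Echo best-responds to any q_F: π_E = (250 - Q)q_E - 14q_E.
Follower FOC: 236 - q_F - 2q_E = 0, so q_E(q_F) = (236 - q_F)/2.
Forge substitutes q_E(q_F) into its own profit: π_F = q_F(250 - q_F - (236 - q_F)/2) - 14q_F = (132 - (1/2)q_F)q_F - 14q_F.
The leader's first-order condition 118 - q_F = 0 yields q_F = 118.
Then q_E = (236 - 118)/2 = 59.

59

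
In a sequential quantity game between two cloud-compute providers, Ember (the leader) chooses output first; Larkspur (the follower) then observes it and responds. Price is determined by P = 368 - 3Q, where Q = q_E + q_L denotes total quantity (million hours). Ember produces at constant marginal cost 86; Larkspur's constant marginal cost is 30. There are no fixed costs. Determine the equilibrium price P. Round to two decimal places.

142.50

The follower Larkspur best-responds to any q_E: π_L = (368 - 3Q)q_L - 30q_L.
Setting the follower's marginal profit to zero, 338 - 3q_E - 6q_L = 0, i.e. q_L = (338 - 3q_E)/6.
Ember substitutes q_L(q_E) into its own profit: π_E = q_E(368 - 3q_E - (338 - 3q_E)/2) - 86q_E = (199 - (3/2)q_E)q_E - 86q_E.
The leader's first-order condition 113 - 3q_E = 0 yields q_E = 113/3.
Then q_L = (338 - 3·(113/3))/6 = 75/2.
Total output Q = 451/6, so price P = 368 - 3·(451/6) = 285/2.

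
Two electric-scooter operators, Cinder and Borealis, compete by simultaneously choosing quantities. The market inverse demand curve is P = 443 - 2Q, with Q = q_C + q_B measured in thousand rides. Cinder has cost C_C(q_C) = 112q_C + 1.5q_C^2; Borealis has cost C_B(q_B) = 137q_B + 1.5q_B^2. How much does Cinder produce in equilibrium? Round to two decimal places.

Cinder's profit: π_C = (443 - 2Q)q_C - (112q_C + (3/2)q_C²). Setting ∂π_C/∂q_C = 0: 331 - 7q_C - 2(q_B) = 0.
Borealis's first-order condition: 306 - 7q_B - 2(q_C) = 0.
Best responses: q_C = (331 - 2q_B)/7, q_B = (306 - 2q_C)/7.
Solving the pair: q_C = 341/9, q_B = 296/9.

37.89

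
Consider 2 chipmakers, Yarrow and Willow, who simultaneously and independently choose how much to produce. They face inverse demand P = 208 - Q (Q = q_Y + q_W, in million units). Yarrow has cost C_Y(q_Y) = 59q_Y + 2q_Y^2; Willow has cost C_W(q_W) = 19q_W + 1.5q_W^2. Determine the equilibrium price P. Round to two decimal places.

Yarrow's profit: π_Y = (208 - Q)q_Y - (59q_Y + 2q_Y²). Setting ∂π_Y/∂q_Y = 0: 149 - 6q_Y - (q_W) = 0.
Willow's profit: π_W = (208 - Q)q_W - (19q_W + (3/2)q_W²). Setting ∂π_W/∂q_W = 0: 189 - 5q_W - (q_Y) = 0.
Best responses: q_Y = (149 - q_W)/6, q_W = (189 - q_Y)/5.
Solving the pair: q_Y = 556/29, q_W = 985/29.
Total output Q = 1541/29, so price P = 208 - 1541/29 = 154.8621.

154.86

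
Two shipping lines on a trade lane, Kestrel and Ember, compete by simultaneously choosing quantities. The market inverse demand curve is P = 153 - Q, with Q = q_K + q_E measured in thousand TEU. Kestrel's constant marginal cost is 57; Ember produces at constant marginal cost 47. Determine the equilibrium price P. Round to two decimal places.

85.67

Kestrel's profit: π_K = (153 - Q)q_K - (57q_K). Setting ∂π_K/∂q_K = 0: 96 - 2q_K - (q_E) = 0.
Ember's profit: π_E = (153 - Q)q_E - (47q_E). Setting ∂π_E/∂q_E = 0: 106 - 2q_E - (q_K) = 0.
So q_K = (96 - q_E)/2 and q_E = (106 - q_K)/2.
Substituting one into the other gives q_K = 86/3 and q_E = 116/3.
Total output Q = 202/3, so price P = 153 - 202/3 = 257/3.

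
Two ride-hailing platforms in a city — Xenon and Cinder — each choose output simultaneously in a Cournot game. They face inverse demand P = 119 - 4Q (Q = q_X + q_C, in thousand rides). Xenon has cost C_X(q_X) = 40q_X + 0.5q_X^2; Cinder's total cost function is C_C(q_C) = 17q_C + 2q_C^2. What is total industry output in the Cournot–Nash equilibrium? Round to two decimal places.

12.41

Xenon's profit: π_X = (119 - 4Q)q_X - (40q_X + (1/2)q_X²). Setting ∂π_X/∂q_X = 0: 79 - 9q_X - 4(q_C) = 0.
Cinder's profit: π_C = (119 - 4Q)q_C - (17q_C + 2q_C²). Setting ∂π_C/∂q_C = 0: 102 - 12q_C - 4(q_X) = 0.
Rearranging gives the reaction functions q_X = (79 - 4q_C)/9 and q_C = (102 - 4q_X)/12.
Substituting one into the other gives q_X = 135/23 and q_C = 301/46.
Total output Q = 135/23 + 301/46 = 571/46.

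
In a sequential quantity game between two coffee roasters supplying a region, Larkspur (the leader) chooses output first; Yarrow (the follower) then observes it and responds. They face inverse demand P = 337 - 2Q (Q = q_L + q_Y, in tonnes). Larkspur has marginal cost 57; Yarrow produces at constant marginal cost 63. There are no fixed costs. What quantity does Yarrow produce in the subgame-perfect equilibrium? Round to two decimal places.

The follower Yarrow best-responds to any q_L: π_Y = (337 - 2Q)q_Y - 63q_Y.
Setting the follower's marginal profit to zero, 274 - 2q_L - 4q_Y = 0, i.e. q_Y = (274 - 2q_L)/4.
The leader anticipates this reaction. Substituting into P = 337 - 2Q gives P = 200 - q_L, so π_L = (200 - q_L)q_L - 57q_L.
Maximising: ∂π_L/∂q_L = 143 - 2q_L = 0, giving q_L = 143/2.
Then q_Y = (274 - 2·(143/2))/4 = 131/4.

32.75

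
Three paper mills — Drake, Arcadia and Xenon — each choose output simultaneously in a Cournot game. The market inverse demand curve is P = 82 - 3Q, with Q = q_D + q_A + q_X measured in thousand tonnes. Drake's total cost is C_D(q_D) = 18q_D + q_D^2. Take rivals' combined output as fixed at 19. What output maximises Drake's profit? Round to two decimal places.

With rivals' combined output fixed at 19, Drake's profit is π_D = (82 - 3·19 - 3q_D)q_D - (18q_D + q_D²) = (25 - 3q_D)q_D - (18q_D + q_D²).
∂π_D/∂q_D = 7 - 8q_D = 0, so q_D = 7/8.

0.88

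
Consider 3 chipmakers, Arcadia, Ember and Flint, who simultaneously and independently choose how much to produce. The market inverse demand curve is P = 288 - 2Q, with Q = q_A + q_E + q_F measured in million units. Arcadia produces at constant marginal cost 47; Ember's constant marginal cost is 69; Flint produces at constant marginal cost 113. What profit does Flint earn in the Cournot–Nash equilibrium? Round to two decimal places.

Arcadia's profit: π_A = (288 - 2Q)q_A - (47q_A). Setting ∂π_A/∂q_A = 0: 241 - 4q_A - 2(q_E + q_F) = 0.
Ember's first-order condition: 219 - 4q_E - 2(q_A + q_F) = 0.
Flint's profit: π_F = (288 - 2Q)q_F - (113q_F). Setting ∂π_F/∂q_F = 0: 175 - 4q_F - 2(q_A + q_E) = 0.
Adding the 3 conditions: 635 − 4Q − 4Q = 0, i.e. Q = 635/8.
Back-substituting: q_A = (241 − 635/4)/2 = 329/8, q_E = (219 − 635/4)/2 = 241/8, q_F = (175 − 635/4)/2 = 65/8.
Price P = 288 - 2·(635/8) = 517/4.
Flint's profit: (517/4 - 113)·(65/8) = 132.0313.

132.03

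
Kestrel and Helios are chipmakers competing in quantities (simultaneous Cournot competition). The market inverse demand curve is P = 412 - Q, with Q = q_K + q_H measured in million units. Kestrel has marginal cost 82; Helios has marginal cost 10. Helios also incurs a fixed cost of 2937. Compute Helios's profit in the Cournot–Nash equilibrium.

Kestrel's profit: π_K = (412 - Q)q_K - (82q_K). Setting ∂π_K/∂q_K = 0: 330 - 2q_K - (q_H) = 0.
Helios's profit: π_H = (412 - Q)q_H - (10q_H). Setting ∂π_H/∂q_H = 0: 402 - 2q_H - (q_K) = 0.
So q_K = (330 - q_H)/2 and q_H = (402 - q_K)/2.
Substituting one into the other gives q_K = 86 and q_H = 158.
Price P = 412 - 244 = 168.
Helios's profit: (168 - 10)·158 - 2937 = 22027.

22027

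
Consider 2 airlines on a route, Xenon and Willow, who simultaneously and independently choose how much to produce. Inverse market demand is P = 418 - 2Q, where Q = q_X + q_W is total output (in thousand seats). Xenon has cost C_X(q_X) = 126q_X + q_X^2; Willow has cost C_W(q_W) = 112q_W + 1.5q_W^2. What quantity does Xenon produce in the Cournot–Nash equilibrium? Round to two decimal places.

37.68

Xenon's profit: π_X = (418 - 2Q)q_X - (126q_X + q_X²). Setting ∂π_X/∂q_X = 0: 292 - 6q_X - 2(q_W) = 0.
Willow's profit: π_W = (418 - 2Q)q_W - (112q_W + (3/2)q_W²). Setting ∂π_W/∂q_W = 0: 306 - 7q_W - 2(q_X) = 0.
So q_X = (292 - 2q_W)/6 and q_W = (306 - 2q_X)/7.
Substituting one into the other gives q_X = 716/19 and q_W = 626/19.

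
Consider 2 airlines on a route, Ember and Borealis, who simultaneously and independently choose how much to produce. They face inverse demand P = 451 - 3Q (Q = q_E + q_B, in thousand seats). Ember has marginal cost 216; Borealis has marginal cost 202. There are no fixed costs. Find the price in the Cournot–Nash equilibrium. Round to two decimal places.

Ember's profit: π_E = (451 - 3Q)q_E - (216q_E). Setting ∂π_E/∂q_E = 0: 235 - 6q_E - 3(q_B) = 0.
Borealis's profit: π_B = (451 - 3Q)q_B - (202q_B). Setting ∂π_B/∂q_B = 0: 249 - 6q_B - 3(q_E) = 0.
Rearranging gives the reaction functions q_E = (235 - 3q_B)/6 and q_B = (249 - 3q_E)/6.
Substituting one into the other gives q_E = 221/9 and q_B = 263/9.
Total output Q = 484/9, so price P = 451 - 3·(484/9) = 869/3.

289.67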